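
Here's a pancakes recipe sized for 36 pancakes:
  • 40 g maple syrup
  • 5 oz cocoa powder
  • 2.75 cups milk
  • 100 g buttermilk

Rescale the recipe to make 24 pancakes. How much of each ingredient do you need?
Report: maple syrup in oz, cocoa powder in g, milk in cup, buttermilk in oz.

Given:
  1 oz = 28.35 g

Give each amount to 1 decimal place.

Scaling factor: 24/36 = 2/3.
maple syrup: 40 g × 2/3 ÷ 28.35 g/oz ≈ 0.9 oz
cocoa powder: 5 oz × 2/3 × 28.35 g/oz = 94.5 g
milk: 2.75 cup × 2/3 ≈ 1.8 cup
buttermilk: 100 g × 2/3 ÷ 28.35 g/oz ≈ 2.4 oz

maple syrup: 0.9 oz; cocoa powder: 94.5 g; milk: 1.8 cup; buttermilk: 2.4 oz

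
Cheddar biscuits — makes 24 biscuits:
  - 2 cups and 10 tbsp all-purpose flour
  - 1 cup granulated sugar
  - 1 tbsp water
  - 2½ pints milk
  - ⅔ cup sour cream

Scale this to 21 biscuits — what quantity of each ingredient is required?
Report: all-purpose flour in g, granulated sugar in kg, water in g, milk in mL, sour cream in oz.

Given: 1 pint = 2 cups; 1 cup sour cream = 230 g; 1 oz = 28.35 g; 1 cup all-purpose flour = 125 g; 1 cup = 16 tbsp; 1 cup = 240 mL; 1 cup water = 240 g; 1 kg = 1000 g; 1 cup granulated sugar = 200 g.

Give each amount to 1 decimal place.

Scaling factor: 21/24 = 7/8 = 0.875.
all-purpose flour: (2 cup + 10 tbsp = 2.625 cup) × 7/8 × 125 g/cup ≈ 287.1 g
granulated sugar: 1 cup × 7/8 × 200 g/cup ÷ 1000 g/kg ≈ 0.2 kg
water: 1 tbsp × 7/8 ÷ 16 tbsp/cup × 240 g/cup ≈ 13.1 g
milk: 2.5 pint × 7/8 × 2 cup/pint × 240 mL/cup = 1050.0 mL
sour cream: 2/3 cup × 7/8 × 230 g/cup ÷ 28.35 g/oz ≈ 4.7 oz

all-purpose flour: 287.1 g; granulated sugar: 0.2 kg; water: 13.1 g; milk: 1050.0 mL; sour cream: 4.7 oz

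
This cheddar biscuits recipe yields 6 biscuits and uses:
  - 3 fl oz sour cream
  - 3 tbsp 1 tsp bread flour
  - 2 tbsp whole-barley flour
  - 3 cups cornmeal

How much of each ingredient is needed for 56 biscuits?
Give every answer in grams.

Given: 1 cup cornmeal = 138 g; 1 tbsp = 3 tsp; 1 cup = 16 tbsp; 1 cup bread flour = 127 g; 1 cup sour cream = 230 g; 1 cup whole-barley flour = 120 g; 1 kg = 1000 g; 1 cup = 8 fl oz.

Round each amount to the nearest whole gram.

Scaling factor: 56/6 = 28/3.
sour cream: 3 fl oz × 28/3 ÷ 8 fl oz/cup × 230 g/cup = 805 g
bread flour: (3 tbsp + 1 tsp = 10/3 tbsp) × 28/3 ÷ 16 tbsp/cup × 127 g/cup ≈ 247 g
whole-barley flour: 2 tbsp × 28/3 ÷ 16 tbsp/cup × 120 g/cup = 140 g
cornmeal: 3 cup × 28/3 × 138 g/cup = 3864 g

sour cream: 805 g; bread flour: 247 g; whole-barley flour: 140 g; cornmeal: 3864 g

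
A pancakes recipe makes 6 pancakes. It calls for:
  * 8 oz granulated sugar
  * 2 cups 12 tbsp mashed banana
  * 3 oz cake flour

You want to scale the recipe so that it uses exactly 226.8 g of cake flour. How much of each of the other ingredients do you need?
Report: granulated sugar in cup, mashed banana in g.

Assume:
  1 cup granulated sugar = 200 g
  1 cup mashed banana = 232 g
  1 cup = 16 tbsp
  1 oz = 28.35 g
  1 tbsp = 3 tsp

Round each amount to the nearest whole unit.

granulated sugar: 3 cup; mashed banana: 1701 g

The original recipe has 85.05 g of cake flour, so the scaling factor is 226.8 ÷ 85.05 = 8/3.
granulated sugar: 8 oz × 8/3 × 28.35 g/oz ÷ 200 g/cup ≈ 3 cup
mashed banana: (2 cup + 12 tbsp = 2.75 cup) × 8/3 × 232 g/cup ≈ 1701 g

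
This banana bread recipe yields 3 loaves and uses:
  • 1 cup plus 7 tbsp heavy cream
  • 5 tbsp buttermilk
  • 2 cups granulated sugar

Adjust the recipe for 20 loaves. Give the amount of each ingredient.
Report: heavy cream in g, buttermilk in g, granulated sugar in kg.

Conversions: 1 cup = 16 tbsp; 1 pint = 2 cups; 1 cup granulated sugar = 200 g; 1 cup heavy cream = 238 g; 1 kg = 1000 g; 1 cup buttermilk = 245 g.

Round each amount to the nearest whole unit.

Scaling factor: 20/3.
heavy cream: (1 cup + 7 tbsp = 1.4375 cup) × 20/3 × 238 g/cup ≈ 2281 g
buttermilk: 5 tbsp × 20/3 ÷ 16 tbsp/cup × 245 g/cup ≈ 510 g
granulated sugar: 2 cup × 20/3 × 200 g/cup ÷ 1000 g/kg ≈ 3 kg

heavy cream: 2281 g; buttermilk: 510 g; granulated sugar: 3 kg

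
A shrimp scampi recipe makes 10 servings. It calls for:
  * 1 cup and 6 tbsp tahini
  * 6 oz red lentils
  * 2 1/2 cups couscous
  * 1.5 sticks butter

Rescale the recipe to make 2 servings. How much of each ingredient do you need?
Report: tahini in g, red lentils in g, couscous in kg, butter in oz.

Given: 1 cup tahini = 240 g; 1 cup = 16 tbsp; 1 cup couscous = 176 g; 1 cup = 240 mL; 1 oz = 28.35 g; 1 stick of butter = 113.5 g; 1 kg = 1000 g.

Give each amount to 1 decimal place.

Scaling factor: 2/10 = 1/5 = 0.2.
tahini: (1 cup + 6 tbsp = 1.375 cup) × 1/5 × 240 g/cup = 66.0 g
red lentils: 6 oz × 1/5 × 28.35 g/oz ≈ 34.0 g
couscous: 2.5 cup × 1/5 × 176 g/cup ÷ 1000 g/kg ≈ 0.1 kg
butter: 1.5 stick × 1/5 × 113.5 g/stick ÷ 28.35 g/oz ≈ 1.2 oz

tahini: 66.0 g; red lentils: 34.0 g; couscous: 0.1 kg; butter: 1.2 oz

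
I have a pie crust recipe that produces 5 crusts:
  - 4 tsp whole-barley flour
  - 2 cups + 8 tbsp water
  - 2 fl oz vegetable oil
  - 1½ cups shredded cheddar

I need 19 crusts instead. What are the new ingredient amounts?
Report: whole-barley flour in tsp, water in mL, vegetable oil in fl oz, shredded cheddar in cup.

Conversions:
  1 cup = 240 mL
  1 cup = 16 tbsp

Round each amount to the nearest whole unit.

Scaling factor: 19/5 = 3.8.
whole-barley flour: 4 tsp × 19/5 ≈ 15 tsp
water: (2 cup + 8 tbsp = 2.5 cup) × 19/5 × 240 mL/cup = 2280 mL
vegetable oil: 2 fl oz × 19/5 ≈ 8 fl oz
shredded cheddar: 1.5 cup × 19/5 ≈ 6 cup

whole-barley flour: 15 tsp; water: 2280 mL; vegetable oil: 8 fl oz; shredded cheddar: 6 cup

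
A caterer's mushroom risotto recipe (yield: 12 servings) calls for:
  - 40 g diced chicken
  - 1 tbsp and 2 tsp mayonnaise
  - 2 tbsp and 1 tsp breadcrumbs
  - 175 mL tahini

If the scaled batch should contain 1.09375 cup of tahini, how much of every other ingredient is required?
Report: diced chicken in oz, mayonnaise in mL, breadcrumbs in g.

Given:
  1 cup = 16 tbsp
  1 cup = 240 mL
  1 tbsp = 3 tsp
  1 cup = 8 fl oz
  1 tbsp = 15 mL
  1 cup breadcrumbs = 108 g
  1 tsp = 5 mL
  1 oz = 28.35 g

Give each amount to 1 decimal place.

diced chicken: 2.1 oz; mayonnaise: 37.5 mL; breadcrumbs: 23.6 g

The original recipe has 35/48 cup of tahini, so the scaling factor is 1.09375 ÷ 35/48 = 3/2 = 1.5.
diced chicken: 40 g × 3/2 ÷ 28.35 g/oz ≈ 2.1 oz
mayonnaise: (1 tbsp + 2 tsp = 5/3 tbsp) × 3/2 × 15 mL/tbsp = 37.5 mL
breadcrumbs: (2 tbsp + 1 tsp = 7/3 tbsp) × 3/2 ÷ 16 tbsp/cup × 108 g/cup ≈ 23.6 g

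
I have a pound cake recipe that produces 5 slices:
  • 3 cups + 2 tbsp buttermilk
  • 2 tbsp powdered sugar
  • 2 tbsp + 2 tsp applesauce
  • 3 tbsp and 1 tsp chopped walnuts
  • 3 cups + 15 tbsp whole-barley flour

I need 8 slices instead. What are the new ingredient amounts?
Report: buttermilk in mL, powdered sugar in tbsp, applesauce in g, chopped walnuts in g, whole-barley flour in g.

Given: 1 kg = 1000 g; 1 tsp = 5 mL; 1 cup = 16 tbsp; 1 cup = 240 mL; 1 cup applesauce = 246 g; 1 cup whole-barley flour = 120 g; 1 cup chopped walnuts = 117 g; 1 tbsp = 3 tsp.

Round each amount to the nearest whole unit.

Scaling factor: 8/5 = 1.6.
buttermilk: (3 cup + 2 tbsp = 3.125 cup) × 8/5 × 240 mL/cup = 1200 mL
powdered sugar: 2 tbsp × 8/5 ≈ 3 tbsp
applesauce: (2 tbsp + 2 tsp = 8/3 tbsp) × 8/5 ÷ 16 tbsp/cup × 246 g/cup ≈ 66 g
chopped walnuts: (3 tbsp + 1 tsp = 10/3 tbsp) × 8/5 ÷ 16 tbsp/cup × 117 g/cup = 39 g
whole-barley flour: (3 cup + 15 tbsp = 3.9375 cup) × 8/5 × 120 g/cup = 756 g

buttermilk: 1200 mL; powdered sugar: 3 tbsp; applesauce: 66 g; chopped walnuts: 39 g; whole-barley flour: 756 g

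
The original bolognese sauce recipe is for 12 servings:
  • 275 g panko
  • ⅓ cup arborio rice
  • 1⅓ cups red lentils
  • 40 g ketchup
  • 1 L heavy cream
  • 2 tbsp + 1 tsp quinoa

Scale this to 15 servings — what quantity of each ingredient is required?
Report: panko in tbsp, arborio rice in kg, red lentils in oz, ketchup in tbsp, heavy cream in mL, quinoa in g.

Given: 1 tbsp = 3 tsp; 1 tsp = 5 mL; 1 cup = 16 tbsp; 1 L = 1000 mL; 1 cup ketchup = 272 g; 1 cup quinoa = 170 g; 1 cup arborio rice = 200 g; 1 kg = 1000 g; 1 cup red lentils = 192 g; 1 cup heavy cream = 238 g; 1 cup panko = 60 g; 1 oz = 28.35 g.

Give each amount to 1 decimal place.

panko: 91.7 tbsp; arborio rice: 0.1 kg; red lentils: 11.3 oz; ketchup: 2.9 tbsp; heavy cream: 1250.0 mL; quinoa: 31.0 g

Scaling factor: 15/12 = 5/4 = 1.25.
panko: 275 g × 5/4 ÷ 60 g/cup × 16 tbsp/cup ≈ 91.7 tbsp
arborio rice: 1/3 cup × 5/4 × 200 g/cup ÷ 1000 g/kg ≈ 0.1 kg
red lentils: 4/3 cup × 5/4 × 192 g/cup ÷ 28.35 g/oz ≈ 11.3 oz
ketchup: 40 g × 5/4 ÷ 272 g/cup × 16 tbsp/cup ≈ 2.9 tbsp
heavy cream: 1 L × 5/4 × 1000 mL/L = 1250.0 mL
quinoa: (2 tbsp + 1 tsp = 7/3 tbsp) × 5/4 ÷ 16 tbsp/cup × 170 g/cup ≈ 31.0 g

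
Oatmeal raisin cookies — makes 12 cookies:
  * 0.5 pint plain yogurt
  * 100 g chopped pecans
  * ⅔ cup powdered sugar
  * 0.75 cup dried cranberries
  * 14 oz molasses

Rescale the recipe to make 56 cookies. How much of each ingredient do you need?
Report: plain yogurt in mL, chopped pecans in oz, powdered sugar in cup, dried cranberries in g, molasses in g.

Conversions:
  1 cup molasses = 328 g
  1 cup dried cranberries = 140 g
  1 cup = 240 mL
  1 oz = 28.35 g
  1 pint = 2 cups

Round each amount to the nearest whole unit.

plain yogurt: 1120 mL; chopped pecans: 16 oz; powdered sugar: 3 cup; dried cranberries: 490 g; molasses: 1852 g

Scaling factor: 56/12 = 14/3.
plain yogurt: 0.5 pint × 14/3 × 2 cup/pint × 240 mL/cup = 1120 mL
chopped pecans: 100 g × 14/3 ÷ 28.35 g/oz ≈ 16 oz
powdered sugar: 2/3 cup × 14/3 ≈ 3 cup
dried cranberries: 0.75 cup × 14/3 × 140 g/cup = 490 g
molasses: 14 oz × 14/3 × 28.35 g/oz ≈ 1852 g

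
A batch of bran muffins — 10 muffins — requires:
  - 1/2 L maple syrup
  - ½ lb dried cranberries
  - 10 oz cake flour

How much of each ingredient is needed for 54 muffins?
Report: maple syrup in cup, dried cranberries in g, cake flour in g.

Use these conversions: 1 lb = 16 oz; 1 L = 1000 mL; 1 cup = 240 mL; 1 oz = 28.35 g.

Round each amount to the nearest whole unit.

maple syrup: 11 cup; dried cranberries: 1225 g; cake flour: 1531 g

Scaling factor: 54/10 = 27/5 = 5.4.
maple syrup: 0.5 L × 27/5 × 1000 mL/L ÷ 240 mL/cup ≈ 11 cup
dried cranberries: 0.5 lb × 27/5 × 16 oz/lb × 28.35 g/oz ≈ 1225 g
cake flour: 10 oz × 27/5 × 28.35 g/oz ≈ 1531 g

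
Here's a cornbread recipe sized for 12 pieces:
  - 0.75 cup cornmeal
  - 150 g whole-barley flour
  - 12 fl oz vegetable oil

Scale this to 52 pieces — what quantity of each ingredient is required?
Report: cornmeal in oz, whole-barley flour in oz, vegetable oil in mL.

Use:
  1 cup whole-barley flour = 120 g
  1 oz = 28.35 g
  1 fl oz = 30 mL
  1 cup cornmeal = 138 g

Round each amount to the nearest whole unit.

Scaling factor: 52/12 = 13/3.
cornmeal: 0.75 cup × 13/3 × 138 g/cup ÷ 28.35 g/oz ≈ 16 oz
whole-barley flour: 150 g × 13/3 ÷ 28.35 g/oz ≈ 23 oz
vegetable oil: 12 fl oz × 13/3 × 30 mL/fl oz = 1560 mL

cornmeal: 16 oz; whole-barley flour: 23 oz; vegetable oil: 1560 mL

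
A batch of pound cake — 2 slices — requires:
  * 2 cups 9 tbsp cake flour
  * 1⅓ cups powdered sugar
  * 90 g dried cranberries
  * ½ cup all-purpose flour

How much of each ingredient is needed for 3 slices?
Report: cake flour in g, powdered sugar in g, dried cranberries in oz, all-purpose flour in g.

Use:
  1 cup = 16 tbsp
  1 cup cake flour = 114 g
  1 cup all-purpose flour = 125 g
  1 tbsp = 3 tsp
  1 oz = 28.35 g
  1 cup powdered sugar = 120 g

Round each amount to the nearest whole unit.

cake flour: 438 g; powdered sugar: 240 g; dried cranberries: 5 oz; all-purpose flour: 94 g

Scaling factor: 3/2 = 1.5.
cake flour: (2 cup + 9 tbsp = 2.5625 cup) × 3/2 × 114 g/cup ≈ 438 g
powdered sugar: 4/3 cup × 3/2 × 120 g/cup = 240 g
dried cranberries: 90 g × 3/2 ÷ 28.35 g/oz ≈ 5 oz
all-purpose flour: 0.5 cup × 3/2 × 125 g/cup ≈ 94 g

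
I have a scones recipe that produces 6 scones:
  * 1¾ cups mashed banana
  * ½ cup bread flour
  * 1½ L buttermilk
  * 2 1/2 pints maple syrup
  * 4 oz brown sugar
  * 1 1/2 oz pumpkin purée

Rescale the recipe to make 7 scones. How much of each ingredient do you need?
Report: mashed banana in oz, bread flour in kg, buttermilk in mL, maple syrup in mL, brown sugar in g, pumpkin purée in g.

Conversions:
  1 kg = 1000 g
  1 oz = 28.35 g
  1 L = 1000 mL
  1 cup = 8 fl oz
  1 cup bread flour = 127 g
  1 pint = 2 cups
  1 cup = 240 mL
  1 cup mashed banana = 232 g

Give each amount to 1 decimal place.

mashed banana: 16.7 oz; bread flour: 0.1 kg; buttermilk: 1750.0 mL; maple syrup: 1400.0 mL; brown sugar: 132.3 g; pumpkin purée: 49.6 g

Scaling factor: 7/6.
mashed banana: 1.75 cup × 7/6 × 232 g/cup ÷ 28.35 g/oz ≈ 16.7 oz
bread flour: 0.5 cup × 7/6 × 127 g/cup ÷ 1000 g/kg ≈ 0.1 kg
buttermilk: 1.5 L × 7/6 × 1000 mL/L = 1750.0 mL
maple syrup: 2.5 pint × 7/6 × 2 cup/pint × 240 mL/cup = 1400.0 mL
brown sugar: 4 oz × 7/6 × 28.35 g/oz = 132.3 g
pumpkin purée: 1.5 oz × 7/6 × 28.35 g/oz ≈ 49.6 g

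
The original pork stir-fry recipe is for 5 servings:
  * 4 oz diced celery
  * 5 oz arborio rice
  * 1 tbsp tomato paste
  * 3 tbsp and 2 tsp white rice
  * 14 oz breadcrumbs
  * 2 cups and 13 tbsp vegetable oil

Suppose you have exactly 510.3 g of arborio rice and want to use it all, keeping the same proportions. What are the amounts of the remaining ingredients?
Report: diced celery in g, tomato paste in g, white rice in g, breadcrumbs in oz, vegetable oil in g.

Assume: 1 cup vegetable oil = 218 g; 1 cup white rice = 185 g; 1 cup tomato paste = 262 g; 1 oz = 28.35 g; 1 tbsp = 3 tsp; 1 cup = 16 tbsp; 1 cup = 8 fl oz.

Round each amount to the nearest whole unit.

The original recipe has 141.75 g of arborio rice, so the scaling factor is 510.3 ÷ 141.75 = 18/5 = 3.6.
diced celery: 4 oz × 18/5 × 28.35 g/oz ≈ 408 g
tomato paste: 1 tbsp × 18/5 ÷ 16 tbsp/cup × 262 g/cup ≈ 59 g
white rice: (3 tbsp + 2 tsp = 11/3 tbsp) × 18/5 ÷ 16 tbsp/cup × 185 g/cup ≈ 153 g
breadcrumbs: 14 oz × 18/5 ≈ 50 oz
vegetable oil: (2 cup + 13 tbsp = 2.8125 cup) × 18/5 × 218 g/cup ≈ 2207 g

diced celery: 408 g; tomato paste: 59 g; white rice: 153 g; breadcrumbs: 50 oz; vegetable oil: 2207 g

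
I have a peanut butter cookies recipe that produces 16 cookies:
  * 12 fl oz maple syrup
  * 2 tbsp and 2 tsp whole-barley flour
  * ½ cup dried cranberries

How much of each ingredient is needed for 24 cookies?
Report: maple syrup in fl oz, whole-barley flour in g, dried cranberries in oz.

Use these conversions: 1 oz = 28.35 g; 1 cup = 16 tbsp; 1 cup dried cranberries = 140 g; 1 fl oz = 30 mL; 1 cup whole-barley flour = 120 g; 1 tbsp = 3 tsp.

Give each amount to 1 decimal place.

maple syrup: 18.0 fl oz; whole-barley flour: 30.0 g; dried cranberries: 3.7 oz

Scaling factor: 24/16 = 3/2 = 1.5.
maple syrup: 12 fl oz × 3/2 = 18.0 fl oz
whole-barley flour: (2 tbsp + 2 tsp = 8/3 tbsp) × 3/2 ÷ 16 tbsp/cup × 120 g/cup = 30.0 g
dried cranberries: 0.5 cup × 3/2 × 140 g/cup ÷ 28.35 g/oz ≈ 3.7 oz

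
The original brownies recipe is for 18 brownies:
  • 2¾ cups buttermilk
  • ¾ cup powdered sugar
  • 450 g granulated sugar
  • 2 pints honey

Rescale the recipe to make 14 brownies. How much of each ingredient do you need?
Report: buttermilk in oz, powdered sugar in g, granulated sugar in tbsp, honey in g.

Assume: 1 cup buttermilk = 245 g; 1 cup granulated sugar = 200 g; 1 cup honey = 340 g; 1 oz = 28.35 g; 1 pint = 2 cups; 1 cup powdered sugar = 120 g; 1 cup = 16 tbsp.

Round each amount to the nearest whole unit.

buttermilk: 18 oz; powdered sugar: 70 g; granulated sugar: 28 tbsp; honey: 1058 g

Scaling factor: 14/18 = 7/9.
buttermilk: 2.75 cup × 7/9 × 245 g/cup ÷ 28.35 g/oz ≈ 18 oz
powdered sugar: 0.75 cup × 7/9 × 120 g/cup = 70 g
granulated sugar: 450 g × 7/9 ÷ 200 g/cup × 16 tbsp/cup = 28 tbsp
honey: 2 pint × 7/9 × 2 cup/pint × 340 g/cup ≈ 1058 g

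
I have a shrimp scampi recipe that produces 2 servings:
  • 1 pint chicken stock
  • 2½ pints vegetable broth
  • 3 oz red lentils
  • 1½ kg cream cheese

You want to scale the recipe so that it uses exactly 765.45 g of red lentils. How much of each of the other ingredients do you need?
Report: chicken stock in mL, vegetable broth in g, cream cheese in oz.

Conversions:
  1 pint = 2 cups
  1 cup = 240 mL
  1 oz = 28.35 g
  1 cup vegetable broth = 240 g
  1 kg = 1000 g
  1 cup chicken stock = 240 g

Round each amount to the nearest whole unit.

chicken stock: 4320 mL; vegetable broth: 10800 g; cream cheese: 476 oz

The original recipe has 85.05 g of red lentils, so the scaling factor is 765.45 ÷ 85.05 = 9.
chicken stock: 1 pint × 9 × 2 cup/pint × 240 mL/cup = 4320 mL
vegetable broth: 2.5 pint × 9 × 2 cup/pint × 240 g/cup = 10800 g
cream cheese: 1.5 kg × 9 × 1000 g/kg ÷ 28.35 g/oz ≈ 476 oz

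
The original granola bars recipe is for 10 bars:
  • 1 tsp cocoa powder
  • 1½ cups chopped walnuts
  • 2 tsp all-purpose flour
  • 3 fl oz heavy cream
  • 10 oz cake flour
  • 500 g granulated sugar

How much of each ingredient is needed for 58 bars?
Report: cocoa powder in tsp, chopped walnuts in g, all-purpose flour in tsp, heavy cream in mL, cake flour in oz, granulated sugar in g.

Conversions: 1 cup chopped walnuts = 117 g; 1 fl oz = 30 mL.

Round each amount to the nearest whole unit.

Scaling factor: 58/10 = 29/5 = 5.8.
cocoa powder: 1 tsp × 29/5 ≈ 6 tsp
chopped walnuts: 1.5 cup × 29/5 × 117 g/cup ≈ 1018 g
all-purpose flour: 2 tsp × 29/5 ≈ 12 tsp
heavy cream: 3 fl oz × 29/5 × 30 mL/fl oz = 522 mL
cake flour: 10 oz × 29/5 = 58 oz
granulated sugar: 500 g × 29/5 = 2900 g

cocoa powder: 6 tsp; chopped walnuts: 1018 g; all-purpose flour: 12 tsp; heavy cream: 522 mL; cake flour: 58 oz; granulated sugar: 2900 g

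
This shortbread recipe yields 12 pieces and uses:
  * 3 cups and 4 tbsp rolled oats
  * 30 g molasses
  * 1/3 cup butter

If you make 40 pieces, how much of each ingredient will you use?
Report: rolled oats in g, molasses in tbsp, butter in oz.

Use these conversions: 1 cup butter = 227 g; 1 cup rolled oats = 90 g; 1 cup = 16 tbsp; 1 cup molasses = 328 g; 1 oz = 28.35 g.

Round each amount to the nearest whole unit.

Scaling factor: 40/12 = 10/3.
rolled oats: (3 cup + 4 tbsp = 3.25 cup) × 10/3 × 90 g/cup = 975 g
molasses: 30 g × 10/3 ÷ 328 g/cup × 16 tbsp/cup ≈ 5 tbsp
butter: 1/3 cup × 10/3 × 227 g/cup ÷ 28.35 g/oz ≈ 9 oz

rolled oats: 975 g; molasses: 5 tbsp; butter: 9 oz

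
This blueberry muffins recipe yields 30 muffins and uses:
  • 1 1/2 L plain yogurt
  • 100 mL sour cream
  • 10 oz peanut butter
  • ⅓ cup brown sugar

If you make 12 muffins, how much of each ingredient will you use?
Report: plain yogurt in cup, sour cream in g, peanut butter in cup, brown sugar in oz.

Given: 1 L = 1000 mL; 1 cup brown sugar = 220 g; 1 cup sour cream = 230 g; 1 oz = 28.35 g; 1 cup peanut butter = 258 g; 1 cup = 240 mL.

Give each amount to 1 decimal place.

plain yogurt: 2.5 cup; sour cream: 38.3 g; peanut butter: 0.4 cup; brown sugar: 1.0 oz

Scaling factor: 12/30 = 2/5 = 0.4.
plain yogurt: 1.5 L × 2/5 × 1000 mL/L ÷ 240 mL/cup = 2.5 cup
sour cream: 100 mL × 2/5 ÷ 240 mL/cup × 230 g/cup ≈ 38.3 g
peanut butter: 10 oz × 2/5 × 28.35 g/oz ÷ 258 g/cup ≈ 0.4 cup
brown sugar: 1/3 cup × 2/5 × 220 g/cup ÷ 28.35 g/oz ≈ 1.0 oz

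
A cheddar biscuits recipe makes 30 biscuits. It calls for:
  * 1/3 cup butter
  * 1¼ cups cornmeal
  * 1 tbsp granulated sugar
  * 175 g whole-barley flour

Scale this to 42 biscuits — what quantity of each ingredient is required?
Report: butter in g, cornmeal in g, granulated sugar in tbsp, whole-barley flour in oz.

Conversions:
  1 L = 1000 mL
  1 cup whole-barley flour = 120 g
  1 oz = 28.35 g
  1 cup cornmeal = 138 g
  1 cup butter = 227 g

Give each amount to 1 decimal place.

butter: 105.9 g; cornmeal: 241.5 g; granulated sugar: 1.4 tbsp; whole-barley flour: 8.6 oz

Scaling factor: 42/30 = 7/5 = 1.4.
butter: 1/3 cup × 7/5 × 227 g/cup ≈ 105.9 g
cornmeal: 1.25 cup × 7/5 × 138 g/cup = 241.5 g
granulated sugar: 1 tbsp × 7/5 = 1.4 tbsp
whole-barley flour: 175 g × 7/5 ÷ 28.35 g/oz ≈ 8.6 oz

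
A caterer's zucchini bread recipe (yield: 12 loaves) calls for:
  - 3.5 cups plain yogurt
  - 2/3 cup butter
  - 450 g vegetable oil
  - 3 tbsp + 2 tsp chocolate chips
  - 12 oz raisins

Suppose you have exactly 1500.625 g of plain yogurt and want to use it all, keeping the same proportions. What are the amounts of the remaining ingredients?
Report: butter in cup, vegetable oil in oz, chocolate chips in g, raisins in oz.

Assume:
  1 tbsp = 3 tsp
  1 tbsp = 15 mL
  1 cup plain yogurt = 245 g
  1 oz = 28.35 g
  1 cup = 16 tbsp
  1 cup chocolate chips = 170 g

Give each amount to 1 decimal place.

The original recipe has 857.5 g of plain yogurt, so the scaling factor is 1500.625 ÷ 857.5 = 7/4 = 1.75.
butter: 2/3 cup × 7/4 ≈ 1.2 cup
vegetable oil: 450 g × 7/4 ÷ 28.35 g/oz ≈ 27.8 oz
chocolate chips: (3 tbsp + 2 tsp = 11/3 tbsp) × 7/4 ÷ 16 tbsp/cup × 170 g/cup ≈ 68.2 g
raisins: 12 oz × 7/4 = 21.0 oz

butter: 1.2 cup; vegetable oil: 27.8 oz; chocolate chips: 68.2 g; raisins: 21.0 oz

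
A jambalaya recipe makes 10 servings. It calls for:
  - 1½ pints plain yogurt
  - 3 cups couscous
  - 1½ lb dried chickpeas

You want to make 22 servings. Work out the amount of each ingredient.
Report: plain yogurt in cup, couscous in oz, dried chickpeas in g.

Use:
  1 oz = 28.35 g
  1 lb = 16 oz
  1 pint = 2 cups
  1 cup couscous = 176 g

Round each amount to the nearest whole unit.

Scaling factor: 22/10 = 11/5 = 2.2.
plain yogurt: 1.5 pint × 11/5 × 2 cup/pint ≈ 7 cup
couscous: 3 cup × 11/5 × 176 g/cup ÷ 28.35 g/oz ≈ 41 oz
dried chickpeas: 1.5 lb × 11/5 × 16 oz/lb × 28.35 g/oz ≈ 1497 g

plain yogurt: 7 cup; couscous: 41 oz; dried chickpeas: 1497 g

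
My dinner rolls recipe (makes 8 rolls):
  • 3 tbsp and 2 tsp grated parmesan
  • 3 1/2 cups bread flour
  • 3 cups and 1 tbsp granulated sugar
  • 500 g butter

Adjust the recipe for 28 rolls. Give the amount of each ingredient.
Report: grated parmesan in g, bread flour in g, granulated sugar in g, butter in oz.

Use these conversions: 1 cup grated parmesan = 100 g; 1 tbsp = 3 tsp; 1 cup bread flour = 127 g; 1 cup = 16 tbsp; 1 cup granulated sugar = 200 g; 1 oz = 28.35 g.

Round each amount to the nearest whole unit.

grated parmesan: 80 g; bread flour: 1556 g; granulated sugar: 2144 g; butter: 62 oz

Scaling factor: 28/8 = 7/2 = 3.5.
grated parmesan: (3 tbsp + 2 tsp = 11/3 tbsp) × 7/2 ÷ 16 tbsp/cup × 100 g/cup ≈ 80 g
bread flour: 3.5 cup × 7/2 × 127 g/cup ≈ 1556 g
granulated sugar: (3 cup + 1 tbsp = 3.0625 cup) × 7/2 × 200 g/cup ≈ 2144 g
butter: 500 g × 7/2 ÷ 28.35 g/oz ≈ 62 oz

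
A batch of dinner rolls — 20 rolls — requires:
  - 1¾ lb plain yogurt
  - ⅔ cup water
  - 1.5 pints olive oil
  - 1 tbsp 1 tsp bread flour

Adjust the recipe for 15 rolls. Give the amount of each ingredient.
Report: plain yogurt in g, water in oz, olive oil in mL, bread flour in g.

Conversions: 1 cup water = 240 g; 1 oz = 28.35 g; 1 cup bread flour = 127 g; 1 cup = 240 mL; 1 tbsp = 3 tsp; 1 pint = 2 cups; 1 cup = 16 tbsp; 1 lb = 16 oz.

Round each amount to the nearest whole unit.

plain yogurt: 595 g; water: 4 oz; olive oil: 540 mL; bread flour: 8 g

Scaling factor: 15/20 = 3/4 = 0.75.
plain yogurt: 1.75 lb × 3/4 × 16 oz/lb × 28.35 g/oz ≈ 595 g
water: 2/3 cup × 3/4 × 240 g/cup ÷ 28.35 g/oz ≈ 4 oz
olive oil: 1.5 pint × 3/4 × 2 cup/pint × 240 mL/cup = 540 mL
bread flour: (1 tbsp + 1 tsp = 4/3 tbsp) × 3/4 ÷ 16 tbsp/cup × 127 g/cup ≈ 8 g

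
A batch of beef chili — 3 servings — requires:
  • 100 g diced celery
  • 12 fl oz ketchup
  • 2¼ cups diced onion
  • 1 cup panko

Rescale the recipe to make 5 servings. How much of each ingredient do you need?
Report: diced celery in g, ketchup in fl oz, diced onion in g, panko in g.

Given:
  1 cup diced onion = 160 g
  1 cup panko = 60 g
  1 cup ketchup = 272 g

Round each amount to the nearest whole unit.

diced celery: 167 g; ketchup: 20 fl oz; diced onion: 600 g; panko: 100 g

Scaling factor: 5/3.
diced celery: 100 g × 5/3 ≈ 167 g
ketchup: 12 fl oz × 5/3 = 20 fl oz
diced onion: 2.25 cup × 5/3 × 160 g/cup = 600 g
panko: 1 cup × 5/3 × 60 g/cup = 100 g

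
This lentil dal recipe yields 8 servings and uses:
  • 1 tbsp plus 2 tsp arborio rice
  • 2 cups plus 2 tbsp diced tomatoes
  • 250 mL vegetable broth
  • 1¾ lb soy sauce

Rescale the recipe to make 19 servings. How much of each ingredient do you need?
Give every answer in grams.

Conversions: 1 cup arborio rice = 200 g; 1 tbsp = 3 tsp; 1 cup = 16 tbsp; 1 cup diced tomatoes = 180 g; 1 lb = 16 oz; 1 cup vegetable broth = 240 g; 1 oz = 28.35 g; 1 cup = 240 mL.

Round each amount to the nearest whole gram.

Scaling factor: 19/8 = 2.375.
arborio rice: (1 tbsp + 2 tsp = 5/3 tbsp) × 19/8 ÷ 16 tbsp/cup × 200 g/cup ≈ 49 g
diced tomatoes: (2 cup + 2 tbsp = 2.125 cup) × 19/8 × 180 g/cup ≈ 908 g
vegetable broth: 250 mL × 19/8 ÷ 240 mL/cup × 240 g/cup ≈ 594 g
soy sauce: 1.75 lb × 19/8 × 16 oz/lb × 28.35 g/oz ≈ 1885 g

arborio rice: 49 g; diced tomatoes: 908 g; vegetable broth: 594 g; soy sauce: 1885 g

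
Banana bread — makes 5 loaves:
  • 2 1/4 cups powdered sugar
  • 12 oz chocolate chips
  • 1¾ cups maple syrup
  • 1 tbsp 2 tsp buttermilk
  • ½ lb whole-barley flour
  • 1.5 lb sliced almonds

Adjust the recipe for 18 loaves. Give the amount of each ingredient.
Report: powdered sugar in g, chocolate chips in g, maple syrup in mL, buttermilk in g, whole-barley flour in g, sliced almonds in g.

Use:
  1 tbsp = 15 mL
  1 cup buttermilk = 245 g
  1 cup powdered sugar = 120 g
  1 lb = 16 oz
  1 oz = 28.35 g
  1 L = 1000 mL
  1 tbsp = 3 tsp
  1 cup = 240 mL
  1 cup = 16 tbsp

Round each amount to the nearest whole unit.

powdered sugar: 972 g; chocolate chips: 1225 g; maple syrup: 1512 mL; buttermilk: 92 g; whole-barley flour: 816 g; sliced almonds: 2449 g

Scaling factor: 18/5 = 3.6.
powdered sugar: 2.25 cup × 18/5 × 120 g/cup = 972 g
chocolate chips: 12 oz × 18/5 × 28.35 g/oz ≈ 1225 g
maple syrup: 1.75 cup × 18/5 × 240 mL/cup = 1512 mL
buttermilk: (1 tbsp + 2 tsp = 5/3 tbsp) × 18/5 ÷ 16 tbsp/cup × 245 g/cup ≈ 92 g
whole-barley flour: 0.5 lb × 18/5 × 16 oz/lb × 28.35 g/oz ≈ 816 g
sliced almonds: 1.5 lb × 18/5 × 16 oz/lb × 28.35 g/oz ≈ 2449 g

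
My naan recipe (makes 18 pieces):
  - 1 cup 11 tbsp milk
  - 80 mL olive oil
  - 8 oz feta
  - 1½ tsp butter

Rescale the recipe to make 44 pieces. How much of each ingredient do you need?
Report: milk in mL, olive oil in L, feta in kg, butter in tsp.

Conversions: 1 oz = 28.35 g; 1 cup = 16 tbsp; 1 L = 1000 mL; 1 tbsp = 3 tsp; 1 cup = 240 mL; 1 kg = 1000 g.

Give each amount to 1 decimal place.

milk: 990.0 mL; olive oil: 0.2 L; feta: 0.6 kg; butter: 3.7 tsp

Scaling factor: 44/18 = 22/9.
milk: (1 cup + 11 tbsp = 1.6875 cup) × 22/9 × 240 mL/cup = 990.0 mL
olive oil: 80 mL × 22/9 ÷ 1000 mL/L ≈ 0.2 L
feta: 8 oz × 22/9 × 28.35 g/oz ÷ 1000 g/kg ≈ 0.6 kg
butter: 1.5 tsp × 22/9 ≈ 3.7 tsp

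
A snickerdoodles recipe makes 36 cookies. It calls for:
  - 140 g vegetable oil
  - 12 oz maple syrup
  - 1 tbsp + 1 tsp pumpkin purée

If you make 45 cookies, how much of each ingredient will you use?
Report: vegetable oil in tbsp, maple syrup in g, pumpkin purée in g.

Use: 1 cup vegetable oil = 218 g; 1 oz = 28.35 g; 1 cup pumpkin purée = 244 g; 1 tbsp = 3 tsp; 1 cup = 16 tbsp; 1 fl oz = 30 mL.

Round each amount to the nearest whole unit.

vegetable oil: 13 tbsp; maple syrup: 425 g; pumpkin purée: 25 g

Scaling factor: 45/36 = 5/4 = 1.25.
vegetable oil: 140 g × 5/4 ÷ 218 g/cup × 16 tbsp/cup ≈ 13 tbsp
maple syrup: 12 oz × 5/4 × 28.35 g/oz ≈ 425 g
pumpkin purée: (1 tbsp + 1 tsp = 4/3 tbsp) × 5/4 ÷ 16 tbsp/cup × 244 g/cup ≈ 25 g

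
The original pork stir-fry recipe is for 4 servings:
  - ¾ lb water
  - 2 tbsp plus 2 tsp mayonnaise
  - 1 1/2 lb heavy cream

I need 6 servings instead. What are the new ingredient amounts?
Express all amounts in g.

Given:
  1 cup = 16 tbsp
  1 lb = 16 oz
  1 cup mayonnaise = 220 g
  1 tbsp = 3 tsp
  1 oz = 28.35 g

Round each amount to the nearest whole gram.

Scaling factor: 6/4 = 3/2 = 1.5.
water: 0.75 lb × 3/2 × 16 oz/lb × 28.35 g/oz ≈ 510 g
mayonnaise: (2 tbsp + 2 tsp = 8/3 tbsp) × 3/2 ÷ 16 tbsp/cup × 220 g/cup = 55 g
heavy cream: 1.5 lb × 3/2 × 16 oz/lb × 28.35 g/oz ≈ 1021 g

water: 510 g; mayonnaise: 55 g; heavy cream: 1021 g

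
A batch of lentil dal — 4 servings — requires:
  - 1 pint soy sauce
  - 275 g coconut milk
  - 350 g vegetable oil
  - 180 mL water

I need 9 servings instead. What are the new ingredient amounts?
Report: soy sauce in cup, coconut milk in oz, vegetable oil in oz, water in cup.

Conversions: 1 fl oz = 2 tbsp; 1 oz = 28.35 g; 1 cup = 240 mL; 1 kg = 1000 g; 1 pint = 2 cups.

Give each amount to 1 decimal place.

Scaling factor: 9/4 = 2.25.
soy sauce: 1 pint × 9/4 × 2 cup/pint = 4.5 cup
coconut milk: 275 g × 9/4 ÷ 28.35 g/oz ≈ 21.8 oz
vegetable oil: 350 g × 9/4 ÷ 28.35 g/oz ≈ 27.8 oz
water: 180 mL × 9/4 ÷ 240 mL/cup ≈ 1.7 cup

soy sauce: 4.5 cup; coconut milk: 21.8 oz; vegetable oil: 27.8 oz; water: 1.7 cup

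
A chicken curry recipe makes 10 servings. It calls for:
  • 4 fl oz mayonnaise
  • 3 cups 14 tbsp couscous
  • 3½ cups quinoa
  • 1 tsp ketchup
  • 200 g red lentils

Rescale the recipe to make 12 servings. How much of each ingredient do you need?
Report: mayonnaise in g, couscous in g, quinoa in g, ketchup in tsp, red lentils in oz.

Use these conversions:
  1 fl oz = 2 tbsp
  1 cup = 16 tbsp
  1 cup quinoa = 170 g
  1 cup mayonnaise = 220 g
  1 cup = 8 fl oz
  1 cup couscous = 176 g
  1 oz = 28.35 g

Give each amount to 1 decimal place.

mayonnaise: 132.0 g; couscous: 818.4 g; quinoa: 714.0 g; ketchup: 1.2 tsp; red lentils: 8.5 oz

Scaling factor: 12/10 = 6/5 = 1.2.
mayonnaise: 4 fl oz × 6/5 ÷ 8 fl oz/cup × 220 g/cup = 132.0 g
couscous: (3 cup + 14 tbsp = 3.875 cup) × 6/5 × 176 g/cup = 818.4 g
quinoa: 3.5 cup × 6/5 × 170 g/cup = 714.0 g
ketchup: 1 tsp × 6/5 = 1.2 tsp
red lentils: 200 g × 6/5 ÷ 28.35 g/oz ≈ 8.5 oz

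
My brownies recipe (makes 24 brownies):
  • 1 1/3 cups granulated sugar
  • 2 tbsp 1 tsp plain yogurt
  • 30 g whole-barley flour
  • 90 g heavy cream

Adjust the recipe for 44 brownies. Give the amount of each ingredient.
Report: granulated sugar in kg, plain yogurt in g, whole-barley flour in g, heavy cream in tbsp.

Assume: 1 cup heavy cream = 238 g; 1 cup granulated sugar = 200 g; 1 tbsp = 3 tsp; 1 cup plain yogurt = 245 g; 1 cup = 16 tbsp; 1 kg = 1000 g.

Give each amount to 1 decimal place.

Scaling factor: 44/24 = 11/6.
granulated sugar: 4/3 cup × 11/6 × 200 g/cup ÷ 1000 g/kg ≈ 0.5 kg
plain yogurt: (2 tbsp + 1 tsp = 7/3 tbsp) × 11/6 ÷ 16 tbsp/cup × 245 g/cup ≈ 65.5 g
whole-barley flour: 30 g × 11/6 = 55.0 g
heavy cream: 90 g × 11/6 ÷ 238 g/cup × 16 tbsp/cup ≈ 11.1 tbsp

granulated sugar: 0.5 kg; plain yogurt: 65.5 g; whole-barley flour: 55.0 g; heavy cream: 11.1 tbsp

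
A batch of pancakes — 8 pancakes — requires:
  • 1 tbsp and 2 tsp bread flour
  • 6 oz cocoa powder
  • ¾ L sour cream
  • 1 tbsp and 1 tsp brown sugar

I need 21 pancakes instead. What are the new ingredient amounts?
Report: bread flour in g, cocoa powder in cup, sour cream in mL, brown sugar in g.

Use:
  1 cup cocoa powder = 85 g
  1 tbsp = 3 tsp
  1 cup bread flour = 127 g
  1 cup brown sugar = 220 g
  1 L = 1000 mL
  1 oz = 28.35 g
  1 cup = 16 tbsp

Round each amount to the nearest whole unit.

Scaling factor: 21/8 = 2.625.
bread flour: (1 tbsp + 2 tsp = 5/3 tbsp) × 21/8 ÷ 16 tbsp/cup × 127 g/cup ≈ 35 g
cocoa powder: 6 oz × 21/8 × 28.35 g/oz ÷ 85 g/cup ≈ 5 cup
sour cream: 0.75 L × 21/8 × 1000 mL/L ≈ 1969 mL
brown sugar: (1 tbsp + 1 tsp = 4/3 tbsp) × 21/8 ÷ 16 tbsp/cup × 220 g/cup ≈ 48 g

bread flour: 35 g; cocoa powder: 5 cup; sour cream: 1969 mL; brown sugar: 48 g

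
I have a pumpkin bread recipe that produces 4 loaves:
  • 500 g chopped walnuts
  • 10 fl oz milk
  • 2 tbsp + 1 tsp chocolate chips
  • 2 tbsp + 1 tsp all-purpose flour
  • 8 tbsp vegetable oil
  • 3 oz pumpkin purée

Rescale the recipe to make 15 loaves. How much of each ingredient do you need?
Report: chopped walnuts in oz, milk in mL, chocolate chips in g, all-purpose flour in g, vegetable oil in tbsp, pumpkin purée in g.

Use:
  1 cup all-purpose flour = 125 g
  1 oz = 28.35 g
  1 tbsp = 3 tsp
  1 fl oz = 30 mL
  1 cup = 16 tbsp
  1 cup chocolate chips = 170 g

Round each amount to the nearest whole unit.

chopped walnuts: 66 oz; milk: 1125 mL; chocolate chips: 93 g; all-purpose flour: 68 g; vegetable oil: 30 tbsp; pumpkin purée: 319 g

Scaling factor: 15/4 = 3.75.
chopped walnuts: 500 g × 15/4 ÷ 28.35 g/oz ≈ 66 oz
milk: 10 fl oz × 15/4 × 30 mL/fl oz = 1125 mL
chocolate chips: (2 tbsp + 1 tsp = 7/3 tbsp) × 15/4 ÷ 16 tbsp/cup × 170 g/cup ≈ 93 g
all-purpose flour: (2 tbsp + 1 tsp = 7/3 tbsp) × 15/4 ÷ 16 tbsp/cup × 125 g/cup ≈ 68 g
vegetable oil: 8 tbsp × 15/4 = 30 tbsp
pumpkin purée: 3 oz × 15/4 × 28.35 g/oz ≈ 319 g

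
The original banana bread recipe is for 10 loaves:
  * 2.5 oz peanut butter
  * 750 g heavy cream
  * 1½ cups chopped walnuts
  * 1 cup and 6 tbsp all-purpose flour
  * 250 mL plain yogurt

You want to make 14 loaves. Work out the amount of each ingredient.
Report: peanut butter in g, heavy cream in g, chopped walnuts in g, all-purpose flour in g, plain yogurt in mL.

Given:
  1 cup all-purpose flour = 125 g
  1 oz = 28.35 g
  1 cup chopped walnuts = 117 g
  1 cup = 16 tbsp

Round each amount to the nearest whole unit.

Scaling factor: 14/10 = 7/5 = 1.4.
peanut butter: 2.5 oz × 7/5 × 28.35 g/oz ≈ 99 g
heavy cream: 750 g × 7/5 = 1050 g
chopped walnuts: 1.5 cup × 7/5 × 117 g/cup ≈ 246 g
all-purpose flour: (1 cup + 6 tbsp = 1.375 cup) × 7/5 × 125 g/cup ≈ 241 g
plain yogurt: 250 mL × 7/5 = 350 mL

peanut butter: 99 g; heavy cream: 1050 g; chopped walnuts: 246 g; all-purpose flour: 241 g; plain yogurt: 350 mL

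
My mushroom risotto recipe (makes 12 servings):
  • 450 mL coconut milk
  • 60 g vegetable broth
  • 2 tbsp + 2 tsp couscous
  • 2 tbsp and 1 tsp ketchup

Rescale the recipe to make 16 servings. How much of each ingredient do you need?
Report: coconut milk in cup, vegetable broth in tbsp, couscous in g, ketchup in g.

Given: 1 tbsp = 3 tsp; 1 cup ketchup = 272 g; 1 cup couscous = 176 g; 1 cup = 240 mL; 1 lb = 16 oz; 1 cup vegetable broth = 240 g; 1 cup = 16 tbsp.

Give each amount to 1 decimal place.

coconut milk: 2.5 cup; vegetable broth: 5.3 tbsp; couscous: 39.1 g; ketchup: 52.9 g

Scaling factor: 16/12 = 4/3.
coconut milk: 450 mL × 4/3 ÷ 240 mL/cup = 2.5 cup
vegetable broth: 60 g × 4/3 ÷ 240 g/cup × 16 tbsp/cup ≈ 5.3 tbsp
couscous: (2 tbsp + 2 tsp = 8/3 tbsp) × 4/3 ÷ 16 tbsp/cup × 176 g/cup ≈ 39.1 g
ketchup: (2 tbsp + 1 tsp = 7/3 tbsp) × 4/3 ÷ 16 tbsp/cup × 272 g/cup ≈ 52.9 g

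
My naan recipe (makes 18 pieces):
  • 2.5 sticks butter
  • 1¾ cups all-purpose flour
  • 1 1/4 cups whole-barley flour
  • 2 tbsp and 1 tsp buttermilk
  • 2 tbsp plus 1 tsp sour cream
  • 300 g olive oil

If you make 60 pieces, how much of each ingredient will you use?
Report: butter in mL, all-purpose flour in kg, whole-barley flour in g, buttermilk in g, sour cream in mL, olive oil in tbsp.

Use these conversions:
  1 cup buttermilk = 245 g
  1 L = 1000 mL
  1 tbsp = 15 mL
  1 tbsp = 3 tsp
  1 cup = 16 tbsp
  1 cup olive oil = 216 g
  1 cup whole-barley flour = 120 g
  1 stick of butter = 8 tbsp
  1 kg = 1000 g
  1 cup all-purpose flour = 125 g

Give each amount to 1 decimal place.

butter: 1000.0 mL; all-purpose flour: 0.7 kg; whole-barley flour: 500.0 g; buttermilk: 119.1 g; sour cream: 116.7 mL; olive oil: 74.1 tbsp

Scaling factor: 60/18 = 10/3.
butter: 2.5 stick × 10/3 × 8 tbsp/stick × 15 mL/tbsp = 1000.0 mL
all-purpose flour: 1.75 cup × 10/3 × 125 g/cup ÷ 1000 g/kg ≈ 0.7 kg
whole-barley flour: 1.25 cup × 10/3 × 120 g/cup = 500.0 g
buttermilk: (2 tbsp + 1 tsp = 7/3 tbsp) × 10/3 ÷ 16 tbsp/cup × 245 g/cup ≈ 119.1 g
sour cream: (2 tbsp + 1 tsp = 7/3 tbsp) × 10/3 × 15 mL/tbsp ≈ 116.7 mL
olive oil: 300 g × 10/3 ÷ 216 g/cup × 16 tbsp/cup ≈ 74.1 tbsp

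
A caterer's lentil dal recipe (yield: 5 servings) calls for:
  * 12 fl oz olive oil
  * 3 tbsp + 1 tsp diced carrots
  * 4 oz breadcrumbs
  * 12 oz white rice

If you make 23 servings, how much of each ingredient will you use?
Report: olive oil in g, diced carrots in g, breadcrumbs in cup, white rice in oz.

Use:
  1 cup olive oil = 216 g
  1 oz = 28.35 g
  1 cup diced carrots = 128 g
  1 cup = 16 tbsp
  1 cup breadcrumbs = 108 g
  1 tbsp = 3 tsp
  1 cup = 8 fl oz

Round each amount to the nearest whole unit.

olive oil: 1490 g; diced carrots: 123 g; breadcrumbs: 5 cup; white rice: 55 oz

Scaling factor: 23/5 = 4.6.
olive oil: 12 fl oz × 23/5 ÷ 8 fl oz/cup × 216 g/cup ≈ 1490 g
diced carrots: (3 tbsp + 1 tsp = 10/3 tbsp) × 23/5 ÷ 16 tbsp/cup × 128 g/cup ≈ 123 g
breadcrumbs: 4 oz × 23/5 × 28.35 g/oz ÷ 108 g/cup ≈ 5 cup
white rice: 12 oz × 23/5 ≈ 55 oz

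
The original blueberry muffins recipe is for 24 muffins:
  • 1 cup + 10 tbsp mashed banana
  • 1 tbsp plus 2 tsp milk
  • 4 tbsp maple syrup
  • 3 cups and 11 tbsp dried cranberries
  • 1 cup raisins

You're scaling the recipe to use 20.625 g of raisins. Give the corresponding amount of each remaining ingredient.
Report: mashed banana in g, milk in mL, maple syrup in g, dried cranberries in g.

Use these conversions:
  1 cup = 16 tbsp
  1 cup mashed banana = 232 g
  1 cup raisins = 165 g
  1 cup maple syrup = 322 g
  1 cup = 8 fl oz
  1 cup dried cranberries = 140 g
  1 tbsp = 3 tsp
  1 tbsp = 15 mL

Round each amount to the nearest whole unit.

The original recipe has 165 g of raisins, so the scaling factor is 20.625 ÷ 165 = 1/8 = 0.125.
mashed banana: (1 cup + 10 tbsp = 1.625 cup) × 1/8 × 232 g/cup ≈ 47 g
milk: (1 tbsp + 2 tsp = 5/3 tbsp) × 1/8 × 15 mL/tbsp ≈ 3 mL
maple syrup: 4 tbsp × 1/8 ÷ 16 tbsp/cup × 322 g/cup ≈ 10 g
dried cranberries: (3 cup + 11 tbsp = 3.6875 cup) × 1/8 × 140 g/cup ≈ 65 g

mashed banana: 47 g; milk: 3 mL; maple syrup: 10 g; dried cranberries: 65 g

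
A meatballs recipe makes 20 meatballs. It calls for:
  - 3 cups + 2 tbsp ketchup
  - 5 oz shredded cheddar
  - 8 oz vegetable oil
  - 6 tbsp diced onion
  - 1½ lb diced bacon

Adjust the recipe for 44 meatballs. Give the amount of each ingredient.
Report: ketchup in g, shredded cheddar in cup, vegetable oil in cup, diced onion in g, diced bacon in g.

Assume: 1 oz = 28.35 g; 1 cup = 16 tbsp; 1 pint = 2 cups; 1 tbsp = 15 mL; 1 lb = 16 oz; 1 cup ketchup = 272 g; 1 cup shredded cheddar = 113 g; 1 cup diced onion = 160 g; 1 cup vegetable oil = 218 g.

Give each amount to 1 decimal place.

ketchup: 1870.0 g; shredded cheddar: 2.8 cup; vegetable oil: 2.3 cup; diced onion: 132.0 g; diced bacon: 1496.9 g

Scaling factor: 44/20 = 11/5 = 2.2.
ketchup: (3 cup + 2 tbsp = 3.125 cup) × 11/5 × 272 g/cup = 1870.0 g
shredded cheddar: 5 oz × 11/5 × 28.35 g/oz ÷ 113 g/cup ≈ 2.8 cup
vegetable oil: 8 oz × 11/5 × 28.35 g/oz ÷ 218 g/cup ≈ 2.3 cup
diced onion: 6 tbsp × 11/5 ÷ 16 tbsp/cup × 160 g/cup = 132.0 g
diced bacon: 1.5 lb × 11/5 × 16 oz/lb × 28.35 g/oz ≈ 1496.9 g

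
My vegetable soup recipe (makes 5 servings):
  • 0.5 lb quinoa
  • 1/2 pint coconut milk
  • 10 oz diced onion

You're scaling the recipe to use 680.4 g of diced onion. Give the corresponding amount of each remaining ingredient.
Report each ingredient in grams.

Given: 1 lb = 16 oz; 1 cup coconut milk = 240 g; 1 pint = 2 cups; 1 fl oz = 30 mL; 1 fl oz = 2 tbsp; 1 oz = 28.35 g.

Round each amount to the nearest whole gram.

quinoa: 544 g; coconut milk: 576 g

The original recipe has 283.5 g of diced onion, so the scaling factor is 680.4 ÷ 283.5 = 12/5 = 2.4.
quinoa: 0.5 lb × 12/5 × 16 oz/lb × 28.35 g/oz ≈ 544 g
coconut milk: 0.5 pint × 12/5 × 2 cup/pint × 240 g/cup = 576 g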